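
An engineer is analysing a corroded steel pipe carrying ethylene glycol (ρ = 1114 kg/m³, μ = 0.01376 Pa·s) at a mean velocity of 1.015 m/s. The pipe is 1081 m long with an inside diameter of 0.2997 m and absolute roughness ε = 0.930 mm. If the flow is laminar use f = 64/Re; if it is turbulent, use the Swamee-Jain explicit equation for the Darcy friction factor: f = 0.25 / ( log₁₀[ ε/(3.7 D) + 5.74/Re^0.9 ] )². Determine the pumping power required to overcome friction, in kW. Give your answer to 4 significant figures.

Reynolds number Re = ρVD/μ = 1114 · 1.015 · 0.2997 / 0.0138 = 2.463e+04.
Re > 4000 → turbulent. Relative roughness ε/D = 0.00093/0.2997 = 0.0031. Swamee-Jain: f = 0.25/(log₁₀[0.0031/3.7 + 5.74/2.463e+04^0.9])² = 0.25/(log₁₀[0.000839 + 0.000641])² = 0.25/(-2.83)² = 0.03122.
Darcy-Weisbach: ΔP = f(L/D)(ρV²/2) = 0.03122·(1081/0.2997)·(1114·1.015²/2) = 0.03122·3607·573.8 = 6.461e+04 Pa.
Q = V·A = 1.015·0.07054 = 0.0716 m³/s.
Pumping power P = QΔP = 0.0716·6.461e+04 = 4626.4 W = 4.626 kW.

P ≈ 4.626 kW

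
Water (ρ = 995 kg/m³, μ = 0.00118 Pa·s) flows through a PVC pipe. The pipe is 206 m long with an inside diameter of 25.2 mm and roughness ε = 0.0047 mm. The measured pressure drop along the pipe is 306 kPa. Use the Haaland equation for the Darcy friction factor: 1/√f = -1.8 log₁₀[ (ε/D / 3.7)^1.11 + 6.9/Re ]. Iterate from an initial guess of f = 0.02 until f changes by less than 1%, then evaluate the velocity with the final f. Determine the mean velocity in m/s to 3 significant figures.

Rearranging Darcy-Weisbach: V = √(2·ΔP·D/(f·L·ρ)). With ε/D = 4.7e-06/0.0252 = 0.000187, iterate starting from f = 0.02:
  f = 0.02 → V = √(2·3.06e+05·0.0252/(0.02·206·995)) = 1.94 m/s; Re = ρVD/μ = 4.122e+04; f → 0.02213
  f = 0.02213 → V = 1.844 m/s; Re = 3.918e+04; f → 0.02237
  f = 0.02237 → V = 1.834 m/s; Re = 3.897e+04; f → 0.0224
Converged (Δf/f < 1%). With the final f = 0.0224: V = √(2·3.06e+05·0.0252/(0.0224·206·995)) = 1.833 m/s.

V ≈ 1.83 m/s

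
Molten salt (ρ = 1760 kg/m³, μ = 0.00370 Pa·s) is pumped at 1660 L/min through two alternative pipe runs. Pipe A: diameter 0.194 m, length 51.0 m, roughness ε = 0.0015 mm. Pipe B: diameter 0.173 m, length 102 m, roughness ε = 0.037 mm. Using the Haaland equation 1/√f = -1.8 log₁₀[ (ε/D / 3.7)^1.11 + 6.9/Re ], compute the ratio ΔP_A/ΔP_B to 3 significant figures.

Pipe A: V = Q/A = 0.02767/0.02956 = 0.936 m/s; Re = 8.637e+04; ε/D = 7.73e-06; Haaland → f = 0.01841; ΔP_A = f(L/D)(ρV²/2) = 3730 Pa.
Pipe B: V = Q/A = 0.02767/0.02351 = 1.177 m/s; Re = 9.686e+04; ε/D = 0.000214; Haaland → f = 0.0189; ΔP_B = f(L/D)(ρV²/2) = 1.359e+04 Pa.
ΔP_A/ΔP_B = 3730/1.359e+04 = 0.275.

ΔP_A/ΔP_B ≈ 0.275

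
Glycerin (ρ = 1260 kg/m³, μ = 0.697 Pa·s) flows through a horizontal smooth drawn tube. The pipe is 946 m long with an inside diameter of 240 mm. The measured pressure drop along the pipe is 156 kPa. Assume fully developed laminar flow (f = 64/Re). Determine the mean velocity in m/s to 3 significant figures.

V ≈ 0.426 m/s

For laminar flow, f = 64/Re with Re = ρVD/μ, so Darcy-Weisbach reduces to ΔP = 32μLV/D². Solving for V: V = ΔP·D²/(32μL) = 1.56e+05·(0.24)²/(32·0.697·946) = 0.4259 m/s.
Check: Re = ρVD/μ = 1260·0.4259·0.24/0.697 = 184.8 < 2300, so the laminar assumption holds.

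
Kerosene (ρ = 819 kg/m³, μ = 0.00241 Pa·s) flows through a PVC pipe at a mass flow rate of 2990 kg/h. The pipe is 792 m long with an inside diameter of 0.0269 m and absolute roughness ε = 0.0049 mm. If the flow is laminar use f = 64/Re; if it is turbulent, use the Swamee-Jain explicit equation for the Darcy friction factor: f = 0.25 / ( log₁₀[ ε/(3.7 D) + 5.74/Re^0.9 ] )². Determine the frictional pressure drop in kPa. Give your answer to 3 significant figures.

ΔP ≈ 1060 kPa

ṁ = 2990 kg/h = 2990/3600 = 0.8306 kg/s.
A = πD²/4 = π(0.0269)²/4 = 0.0005683 m²; mean velocity V = ṁ/(ρA) = 0.8306/(819 · 0.0005683) = 1.784 m/s.
Reynolds number Re = ρVD/μ = 819 · 1.784 · 0.0269 / 0.00241 = 1.631e+04.
Re > 4000 → turbulent. Relative roughness ε/D = 4.9e-06/0.0269 = 0.000182. Swamee-Jain: f = 0.25/(log₁₀[0.000182/3.7 + 5.74/1.631e+04^0.9])² = 0.25/(log₁₀[4.92e-05 + 0.000928])² = 0.25/(-3.01)² = 0.0276.
Darcy-Weisbach: ΔP = f(L/D)(ρV²/2) = 0.0276·(792/0.0269)·(819·1.784²/2) = 0.0276·2.944e+04·1304 = 1.059e+06 Pa.
ΔP = 1.059e+06 Pa = 1060 kPa.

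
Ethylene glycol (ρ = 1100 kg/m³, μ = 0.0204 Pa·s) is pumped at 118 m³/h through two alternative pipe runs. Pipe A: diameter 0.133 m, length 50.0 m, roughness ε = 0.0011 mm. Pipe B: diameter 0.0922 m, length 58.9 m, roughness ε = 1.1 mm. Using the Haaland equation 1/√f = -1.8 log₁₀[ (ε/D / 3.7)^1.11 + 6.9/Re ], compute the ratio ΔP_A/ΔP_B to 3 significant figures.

ΔP_A/ΔP_B ≈ 0.0862

Pipe A: V = Q/A = 0.03278/0.01389 = 2.359 m/s; Re = 1.692e+04; ε/D = 8.27e-06; Haaland → f = 0.02687; ΔP_A = f(L/D)(ρV²/2) = 3.093e+04 Pa.
Pipe B: V = Q/A = 0.03278/0.006677 = 4.909 m/s; Re = 2.441e+04; ε/D = 0.0119; Haaland → f = 0.04236; ΔP_B = f(L/D)(ρV²/2) = 3.587e+05 Pa.
ΔP_A/ΔP_B = 3.093e+04/3.587e+05 = 0.0862.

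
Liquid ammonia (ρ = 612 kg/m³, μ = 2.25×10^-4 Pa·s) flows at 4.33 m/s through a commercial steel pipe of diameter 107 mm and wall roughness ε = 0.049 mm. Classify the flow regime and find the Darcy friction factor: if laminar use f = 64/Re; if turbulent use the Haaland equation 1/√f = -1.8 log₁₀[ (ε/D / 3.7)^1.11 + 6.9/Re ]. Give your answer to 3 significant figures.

Re = ρVD/μ = 612·4.33·0.107/0.000225 = 1.26e+06.
Re > 4000 → turbulent. ε/D = 4.9e-05/0.107 = 0.000458; Haaland: 1/√f = -1.8 log₁₀[4.6e-05 + 5.48e-06] = 7.719, so f = 0.01678.

f ≈ 0.0168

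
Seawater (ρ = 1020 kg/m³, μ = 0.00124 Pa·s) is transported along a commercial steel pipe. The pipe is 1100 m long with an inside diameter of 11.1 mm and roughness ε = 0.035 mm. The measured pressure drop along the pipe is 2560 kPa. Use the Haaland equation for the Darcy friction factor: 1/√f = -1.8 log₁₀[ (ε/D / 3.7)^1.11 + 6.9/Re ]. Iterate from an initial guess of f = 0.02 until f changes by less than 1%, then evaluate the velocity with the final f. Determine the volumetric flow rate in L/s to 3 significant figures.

Rearranging Darcy-Weisbach: V = √(2·ΔP·D/(f·L·ρ)). With ε/D = 3.5e-05/0.0111 = 0.00315, iterate starting from f = 0.02:
  f = 0.02 → V = √(2·2.56e+06·0.0111/(0.02·1100·1020)) = 1.591 m/s; Re = ρVD/μ = 1.453e+04; f → 0.03291
  f = 0.03291 → V = 1.241 m/s; Re = 1.133e+04; f → 0.0343
  f = 0.0343 → V = 1.215 m/s; Re = 1.11e+04; f → 0.03443
Converged (Δf/f < 1%). With the final f = 0.03443: V = √(2·2.56e+06·0.0111/(0.03443·1100·1020)) = 1.213 m/s.
Q = V·A = 1.213·(π/4·0.0111²) = 0.0001174 m³/s = 0.117 L/s.

Q ≈ 0.117 L/s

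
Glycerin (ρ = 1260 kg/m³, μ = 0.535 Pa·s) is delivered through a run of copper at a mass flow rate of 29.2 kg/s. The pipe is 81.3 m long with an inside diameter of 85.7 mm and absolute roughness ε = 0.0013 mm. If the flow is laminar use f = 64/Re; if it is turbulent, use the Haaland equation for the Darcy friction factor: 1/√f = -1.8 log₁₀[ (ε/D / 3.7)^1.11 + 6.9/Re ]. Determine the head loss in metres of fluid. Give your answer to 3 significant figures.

A = πD²/4 = π(0.0857)²/4 = 0.005768 m²; mean velocity V = ṁ/(ρA) = 29.2/(1260 · 0.005768) = 4.018 m/s.
Reynolds number Re = ρVD/μ = 1260 · 4.018 · 0.0857 / 0.535 = 810.9.
Re < 2300 → laminar flow, so f = 64/Re = 64/810.9 = 0.07893 (the turbulent correlation is not needed).
Darcy-Weisbach: ΔP = f(L/D)(ρV²/2) = 0.07893·(81.3/0.0857)·(1260·4.018²/2) = 0.07893·948.7·1.017e+04 = 7.614e+05 Pa.
Head loss h_f = ΔP/(ρg) = 7.614e+05/(1260·9.81) = 61.6 m.

h_f ≈ 61.6 m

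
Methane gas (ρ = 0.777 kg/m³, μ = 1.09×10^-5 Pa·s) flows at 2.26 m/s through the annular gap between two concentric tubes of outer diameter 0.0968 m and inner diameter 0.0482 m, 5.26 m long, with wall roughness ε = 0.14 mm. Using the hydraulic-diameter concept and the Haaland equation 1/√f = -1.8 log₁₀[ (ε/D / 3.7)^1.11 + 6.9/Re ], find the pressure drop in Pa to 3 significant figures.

Hydraulic diameter D_h = 4A/P = D_o - D_i = 0.0968 - 0.0482 = 0.0486 m.
Re = ρVD_h/μ = 0.777·2.26·0.0486/1.09e-05 = 7830.
ε/D_h = 0.00014/0.0486 = 0.00288; Haaland gives 1/√f = -1.8 log₁₀[0.000354+0.000881] = 5.235, so f = 0.03649.
ΔP = f(L/D_h)(ρV²/2) = 0.03649·5.26/0.0486·1.984 = 7.838 Pa.

ΔP ≈ 7.84 Pa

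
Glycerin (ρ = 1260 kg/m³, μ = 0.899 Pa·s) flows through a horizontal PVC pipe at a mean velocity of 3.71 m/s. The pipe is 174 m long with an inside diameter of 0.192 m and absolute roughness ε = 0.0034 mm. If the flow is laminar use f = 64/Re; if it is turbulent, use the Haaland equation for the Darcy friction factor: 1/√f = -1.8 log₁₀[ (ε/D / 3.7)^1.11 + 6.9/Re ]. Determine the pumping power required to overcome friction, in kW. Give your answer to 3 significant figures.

P ≈ 54.1 kW

Reynolds number Re = ρVD/μ = 1260 · 3.71 · 0.192 / 0.899 = 998.4.
Re < 2300 → laminar flow, so f = 64/Re = 64/998.4 = 0.06411 (the turbulent correlation is not needed).
Darcy-Weisbach: ΔP = f(L/D)(ρV²/2) = 0.06411·(174/0.192)·(1260·3.71²/2) = 0.06411·906.2·8671 = 5.038e+05 Pa.
Q = V·A = 3.71·0.02895 = 0.1074 m³/s.
Pumping power P = QΔP = 0.1074·5.038e+05 = 54110 W = 54.1 kW.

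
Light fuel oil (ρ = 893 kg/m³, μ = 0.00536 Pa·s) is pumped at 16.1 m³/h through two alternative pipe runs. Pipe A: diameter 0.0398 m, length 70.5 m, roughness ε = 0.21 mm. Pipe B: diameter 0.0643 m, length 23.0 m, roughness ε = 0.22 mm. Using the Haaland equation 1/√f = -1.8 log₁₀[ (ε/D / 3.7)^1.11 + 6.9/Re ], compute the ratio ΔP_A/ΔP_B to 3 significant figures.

Pipe A: V = Q/A = 0.004472/0.001244 = 3.595 m/s; Re = 2.384e+04; ε/D = 0.00528; Haaland → f = 0.03412; ΔP_A = f(L/D)(ρV²/2) = 3.488e+05 Pa.
Pipe B: V = Q/A = 0.004472/0.003247 = 1.377 m/s; Re = 1.475e+04; ε/D = 0.00342; Haaland → f = 0.03323; ΔP_B = f(L/D)(ρV²/2) = 1.007e+04 Pa.
ΔP_A/ΔP_B = 3.488e+05/1.007e+04 = 34.6.

ΔP_A/ΔP_B ≈ 34.6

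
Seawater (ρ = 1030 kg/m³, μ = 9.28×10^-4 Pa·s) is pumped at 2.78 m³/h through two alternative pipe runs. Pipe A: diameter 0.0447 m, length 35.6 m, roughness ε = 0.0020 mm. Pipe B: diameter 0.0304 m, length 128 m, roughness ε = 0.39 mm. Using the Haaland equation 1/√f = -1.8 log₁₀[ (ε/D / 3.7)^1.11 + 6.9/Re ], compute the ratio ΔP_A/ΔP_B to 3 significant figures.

ΔP_A/ΔP_B ≈ 0.0233

Pipe A: V = Q/A = 0.0007722/0.001569 = 0.4921 m/s; Re = 2.441e+04; ε/D = 4.47e-05; Haaland → f = 0.02458; ΔP_A = f(L/D)(ρV²/2) = 2441 Pa.
Pipe B: V = Q/A = 0.0007722/0.0007258 = 1.064 m/s; Re = 3.59e+04; ε/D = 0.0128; Haaland → f = 0.04272; ΔP_B = f(L/D)(ρV²/2) = 1.049e+05 Pa.
ΔP_A/ΔP_B = 2441/1.049e+05 = 0.0233.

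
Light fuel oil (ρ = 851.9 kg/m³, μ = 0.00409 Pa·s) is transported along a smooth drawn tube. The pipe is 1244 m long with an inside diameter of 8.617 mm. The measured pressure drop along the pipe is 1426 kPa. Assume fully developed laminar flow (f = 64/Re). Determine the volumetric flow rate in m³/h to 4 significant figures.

Q ≈ 0.1365 m³/h

For laminar flow, f = 64/Re with Re = ρVD/μ, so Darcy-Weisbach reduces to ΔP = 32μLV/D². Solving for V: V = ΔP·D²/(32μL) = 1.426e+06·(0.008617)²/(32·0.00409·1244) = 0.6503 m/s.
Check: Re = ρVD/μ = 851.9·0.6503·0.008617/0.00409 = 1167 < 2300, so the laminar assumption holds.
Q = V·A = 0.6503·(π/4·0.008617²) = 3.793e-05 m³/s = 0.1365 m³/h.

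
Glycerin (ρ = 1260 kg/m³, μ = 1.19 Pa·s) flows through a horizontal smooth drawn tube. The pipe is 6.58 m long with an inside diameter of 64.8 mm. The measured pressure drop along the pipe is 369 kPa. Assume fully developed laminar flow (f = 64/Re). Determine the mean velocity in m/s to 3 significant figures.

For laminar flow, f = 64/Re with Re = ρVD/μ, so Darcy-Weisbach reduces to ΔP = 32μLV/D². Solving for V: V = ΔP·D²/(32μL) = 3.69e+05·(0.0648)²/(32·1.19·6.58) = 6.184 m/s.
Check: Re = ρVD/μ = 1260·6.184·0.0648/1.19 = 424.3 < 2300, so the laminar assumption holds.

V ≈ 6.18 m/s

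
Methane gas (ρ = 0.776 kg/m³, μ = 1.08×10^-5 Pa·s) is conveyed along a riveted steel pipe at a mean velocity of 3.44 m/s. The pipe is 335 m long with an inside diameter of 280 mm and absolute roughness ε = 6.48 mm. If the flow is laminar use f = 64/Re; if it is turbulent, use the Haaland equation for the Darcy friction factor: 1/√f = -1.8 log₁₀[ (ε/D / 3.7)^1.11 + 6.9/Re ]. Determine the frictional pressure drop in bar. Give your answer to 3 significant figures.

ΔP ≈ 0.00286 bar

Reynolds number Re = ρVD/μ = 0.776 · 3.44 · 0.28 / 1.08e-05 = 6.921e+04.
Re > 4000 → turbulent. Relative roughness ε/D = 0.00648/0.28 = 0.0231. Haaland: 1/√f = -1.8 log₁₀[(0.0231/3.7)^1.11 + 6.9/6.921e+04] = -1.8 log₁₀[0.00358 + 9.97e-05] = 4.382, so f = 0.05209.
Darcy-Weisbach: ΔP = f(L/D)(ρV²/2) = 0.05209·(335/0.28)·(0.776·3.44²/2) = 0.05209·1196·4.591 = 286.1 Pa.
ΔP = 286.1 Pa = 0.00286 bar.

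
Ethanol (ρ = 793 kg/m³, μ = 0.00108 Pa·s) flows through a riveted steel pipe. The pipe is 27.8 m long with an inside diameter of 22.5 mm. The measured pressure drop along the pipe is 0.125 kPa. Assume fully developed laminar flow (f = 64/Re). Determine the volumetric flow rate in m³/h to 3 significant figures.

Q ≈ 0.0943 m³/h

For laminar flow, f = 64/Re with Re = ρVD/μ, so Darcy-Weisbach reduces to ΔP = 32μLV/D². Solving for V: V = ΔP·D²/(32μL) = 125·(0.0225)²/(32·0.00108·27.8) = 0.06587 m/s.
Check: Re = ρVD/μ = 793·0.06587·0.0225/0.00108 = 1088 < 2300, so the laminar assumption holds.
Q = V·A = 0.06587·(π/4·0.0225²) = 2.619e-05 m³/s = 0.0943 m³/h.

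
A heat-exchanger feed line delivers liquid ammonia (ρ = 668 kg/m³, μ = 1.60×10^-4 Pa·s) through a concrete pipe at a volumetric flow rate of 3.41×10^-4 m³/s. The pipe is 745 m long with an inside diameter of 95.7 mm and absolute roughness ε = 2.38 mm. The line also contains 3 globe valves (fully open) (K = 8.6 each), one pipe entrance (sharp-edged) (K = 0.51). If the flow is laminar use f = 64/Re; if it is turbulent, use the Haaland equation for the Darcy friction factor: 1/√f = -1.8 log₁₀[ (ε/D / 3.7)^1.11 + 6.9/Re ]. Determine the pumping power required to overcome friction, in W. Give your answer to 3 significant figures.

Cross-sectional area A = πD²/4 = π(0.0957)²/4 = 0.007193 m²; mean velocity V = Q/A = 0.000341/0.007193 = 0.04741 m/s.
Reynolds number Re = ρVD/μ = 668 · 0.04741 · 0.0957 / 0.00016 = 1.894e+04.
Re > 4000 → turbulent. Relative roughness ε/D = 0.00238/0.0957 = 0.0249. Haaland: 1/√f = -1.8 log₁₀[(0.0249/3.7)^1.11 + 6.9/1.894e+04] = -1.8 log₁₀[0.00388 + 0.000364] = 4.271, so f = 0.05483.
Total minor-loss coefficient ΣK = 3·8.6 + 1·0.51 = 26.3.
ΔP = [f·L/D + ΣK]·(ρV²/2) = [0.05483·745/0.0957 + 26.3]·(668·0.04741²/2) = [426.9 + 26.3]·0.7506 = 340.2 Pa.
Pumping power P = QΔP = 0.000341·340.2 = 0.1160 W = 0.116 W.

P ≈ 0.116 W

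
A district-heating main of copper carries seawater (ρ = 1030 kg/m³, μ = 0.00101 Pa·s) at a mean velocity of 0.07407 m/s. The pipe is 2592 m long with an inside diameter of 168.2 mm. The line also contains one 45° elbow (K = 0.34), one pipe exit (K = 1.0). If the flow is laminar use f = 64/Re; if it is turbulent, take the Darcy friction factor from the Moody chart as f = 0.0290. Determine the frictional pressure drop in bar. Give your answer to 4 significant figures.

Reynolds number Re = ρVD/μ = 1030 · 0.07407 · 0.1682 / 0.00101 = 1.271e+04.
Re > 4000 → turbulent; use the Moody-chart value f = 0.0290.
Total minor-loss coefficient ΣK = 1·0.34 + 1·1 = 1.34.
ΔP = [f·L/D + ΣK]·(ρV²/2) = [0.029·2592/0.1682 + 1.34]·(1030·0.07407²/2) = [446.9 + 1.34]·2.825 = 1266 Pa.
ΔP = 1266 Pa = 0.01266 bar.

ΔP ≈ 0.01266 bar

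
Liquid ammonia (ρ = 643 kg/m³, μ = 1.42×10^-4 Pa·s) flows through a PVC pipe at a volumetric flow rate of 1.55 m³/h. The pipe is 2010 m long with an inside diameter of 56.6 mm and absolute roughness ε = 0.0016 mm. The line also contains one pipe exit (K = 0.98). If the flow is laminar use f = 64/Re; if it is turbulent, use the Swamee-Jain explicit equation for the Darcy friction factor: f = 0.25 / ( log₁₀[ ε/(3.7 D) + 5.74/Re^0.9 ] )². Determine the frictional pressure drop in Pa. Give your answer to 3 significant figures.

Q = 1.55 m³/h = 1.55/3600 = 0.0004306 m³/s.
Cross-sectional area A = πD²/4 = π(0.0566)²/4 = 0.002516 m²; mean velocity V = Q/A = 0.0004306/0.002516 = 0.1711 m/s.
Reynolds number Re = ρVD/μ = 643 · 0.1711 · 0.0566 / 0.000142 = 4.386e+04.
Re > 4000 → turbulent. Relative roughness ε/D = 1.6e-06/0.0566 = 2.83e-05. Swamee-Jain: f = 0.25/(log₁₀[2.83e-05/3.7 + 5.74/4.386e+04^0.9])² = 0.25/(log₁₀[7.64e-06 + 0.000381])² = 0.25/(-3.41)² = 0.0215.
Total minor-loss coefficient ΣK = 1·0.98 = 0.98.
ΔP = [f·L/D + ΣK]·(ρV²/2) = [0.0215·2010/0.0566 + 0.98]·(643·0.1711²/2) = [763.4 + 0.98]·9.414 = 7196 Pa.

ΔP ≈ 7200 Pa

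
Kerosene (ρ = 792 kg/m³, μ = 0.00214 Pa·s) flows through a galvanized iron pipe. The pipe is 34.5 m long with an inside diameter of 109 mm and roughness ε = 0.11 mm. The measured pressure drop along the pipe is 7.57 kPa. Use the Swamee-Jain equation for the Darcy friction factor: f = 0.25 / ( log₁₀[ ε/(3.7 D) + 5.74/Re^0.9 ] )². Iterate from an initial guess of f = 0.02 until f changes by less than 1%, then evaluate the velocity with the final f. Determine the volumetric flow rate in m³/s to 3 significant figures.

Rearranging Darcy-Weisbach: V = √(2·ΔP·D/(f·L·ρ)). With ε/D = 0.00011/0.109 = 0.00101, iterate starting from f = 0.02:
  f = 0.02 → V = √(2·7570·0.109/(0.02·34.5·792)) = 1.738 m/s; Re = ρVD/μ = 7.01e+04; f → 0.02321
  f = 0.02321 → V = 1.613 m/s; Re = 6.507e+04; f → 0.02341
Converged (Δf/f < 1%). With the final f = 0.02341: V = √(2·7570·0.109/(0.02341·34.5·792)) = 1.606 m/s.
Q = V·A = 1.606·(π/4·0.109²) = 0.01499 m³/s = 0.0150 m³/s.

Q ≈ 0.0150 m³/s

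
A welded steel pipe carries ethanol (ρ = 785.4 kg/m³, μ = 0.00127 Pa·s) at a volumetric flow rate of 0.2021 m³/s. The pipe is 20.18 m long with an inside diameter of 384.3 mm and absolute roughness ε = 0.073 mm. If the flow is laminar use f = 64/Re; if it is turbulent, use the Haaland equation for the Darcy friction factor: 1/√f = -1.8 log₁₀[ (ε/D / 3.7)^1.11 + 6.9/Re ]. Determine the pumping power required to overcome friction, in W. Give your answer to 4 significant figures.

Cross-sectional area A = πD²/4 = π(0.3843)²/4 = 0.116 m²; mean velocity V = Q/A = 0.2021/0.116 = 1.742 m/s.
Reynolds number Re = ρVD/μ = 785.4 · 1.742 · 0.3843 / 0.00127 = 4.141e+05.
Re > 4000 → turbulent. Relative roughness ε/D = 7.3e-05/0.3843 = 0.00019. Haaland: 1/√f = -1.8 log₁₀[(0.00019/3.7)^1.11 + 6.9/4.141e+05] = -1.8 log₁₀[1.73e-05 + 1.67e-05] = 8.044, so f = 0.01546.
Darcy-Weisbach: ΔP = f(L/D)(ρV²/2) = 0.01546·(20.18/0.3843)·(785.4·1.742²/2) = 0.01546·52.51·1192 = 967.6 Pa.
Pumping power P = QΔP = 0.2021·967.6 = 195.54 W = 195.5 W.

P ≈ 195.5 W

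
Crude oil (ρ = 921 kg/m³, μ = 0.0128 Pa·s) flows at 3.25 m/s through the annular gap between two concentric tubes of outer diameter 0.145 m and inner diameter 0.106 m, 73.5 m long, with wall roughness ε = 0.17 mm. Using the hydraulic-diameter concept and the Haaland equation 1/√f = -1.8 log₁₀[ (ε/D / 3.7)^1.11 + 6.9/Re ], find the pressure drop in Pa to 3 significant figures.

ΔP ≈ 341000 Pa

Hydraulic diameter D_h = 4A/P = D_o - D_i = 0.145 - 0.106 = 0.039 m.
Re = ρVD_h/μ = 921·3.25·0.039/0.0128 = 9120.
ε/D_h = 0.00017/0.039 = 0.00436; Haaland gives 1/√f = -1.8 log₁₀[0.000561+0.000757] = 5.184, so f = 0.03721.
ΔP = f(L/D_h)(ρV²/2) = 0.03721·73.5/0.039·4864 = 3.411e+05 Pa.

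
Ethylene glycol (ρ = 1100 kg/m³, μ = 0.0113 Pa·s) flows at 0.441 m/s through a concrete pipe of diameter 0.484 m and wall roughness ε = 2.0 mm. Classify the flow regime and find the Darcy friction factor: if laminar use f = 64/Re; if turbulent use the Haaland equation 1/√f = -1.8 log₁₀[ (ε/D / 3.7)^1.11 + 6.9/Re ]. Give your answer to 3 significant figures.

Re = ρVD/μ = 1100·0.441·0.484/0.0113 = 2.078e+04.
Re > 4000 → turbulent. ε/D = 0.002/0.484 = 0.00413; Haaland: 1/√f = -1.8 log₁₀[0.000529 + 0.000332] = 5.517, so f = 0.03285.

f ≈ 0.0329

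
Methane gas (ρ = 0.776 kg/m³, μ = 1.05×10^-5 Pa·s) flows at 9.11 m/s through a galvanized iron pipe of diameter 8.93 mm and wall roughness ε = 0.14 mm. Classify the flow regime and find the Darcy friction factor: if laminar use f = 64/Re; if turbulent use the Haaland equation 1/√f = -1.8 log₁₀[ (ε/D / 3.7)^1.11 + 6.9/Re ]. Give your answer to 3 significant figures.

f ≈ 0.0510

Re = ρVD/μ = 0.776·9.11·0.00893/1.05e-05 = 6012.
Re > 4000 → turbulent. ε/D = 0.00014/0.00893 = 0.0157; Haaland: 1/√f = -1.8 log₁₀[0.00232 + 0.00115] = 4.427, so f = 0.05102.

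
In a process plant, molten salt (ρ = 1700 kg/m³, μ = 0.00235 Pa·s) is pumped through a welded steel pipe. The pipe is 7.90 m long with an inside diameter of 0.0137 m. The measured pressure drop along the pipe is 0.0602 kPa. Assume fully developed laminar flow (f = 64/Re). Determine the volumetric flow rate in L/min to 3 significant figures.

Q ≈ 0.168 L/min

For laminar flow, f = 64/Re with Re = ρVD/μ, so Darcy-Weisbach reduces to ΔP = 32μLV/D². Solving for V: V = ΔP·D²/(32μL) = 60.2·(0.0137)²/(32·0.00235·7.9) = 0.01902 m/s.
Check: Re = ρVD/μ = 1700·0.01902·0.0137/0.00235 = 188.5 < 2300, so the laminar assumption holds.
Q = V·A = 0.01902·(π/4·0.0137²) = 2.804e-06 m³/s = 0.168 L/min.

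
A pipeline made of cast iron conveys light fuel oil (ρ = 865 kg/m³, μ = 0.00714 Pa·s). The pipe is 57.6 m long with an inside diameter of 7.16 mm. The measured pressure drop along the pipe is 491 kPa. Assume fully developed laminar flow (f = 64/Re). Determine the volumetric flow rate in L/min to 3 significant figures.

For laminar flow, f = 64/Re with Re = ρVD/μ, so Darcy-Weisbach reduces to ΔP = 32μLV/D². Solving for V: V = ΔP·D²/(32μL) = 4.91e+05·(0.00716)²/(32·0.00714·57.6) = 1.913 m/s.
Check: Re = ρVD/μ = 865·1.913·0.00716/0.00714 = 1659 < 2300, so the laminar assumption holds.
Q = V·A = 1.913·(π/4·0.00716²) = 7.701e-05 m³/s = 4.62 L/min.

Q ≈ 4.62 L/min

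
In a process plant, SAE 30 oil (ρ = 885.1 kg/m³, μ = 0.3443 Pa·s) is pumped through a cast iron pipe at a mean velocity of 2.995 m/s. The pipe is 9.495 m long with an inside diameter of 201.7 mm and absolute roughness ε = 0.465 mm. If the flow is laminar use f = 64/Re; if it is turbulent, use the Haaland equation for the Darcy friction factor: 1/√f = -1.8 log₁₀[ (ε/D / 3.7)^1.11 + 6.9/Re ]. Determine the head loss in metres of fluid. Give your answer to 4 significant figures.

Reynolds number Re = ρVD/μ = 885.1 · 2.995 · 0.2017 / 0.344 = 1553.
Re < 2300 → laminar flow, so f = 64/Re = 64/1553 = 0.04121 (the turbulent correlation is not needed).
Darcy-Weisbach: ΔP = f(L/D)(ρV²/2) = 0.04121·(9.495/0.2017)·(885.1·2.995²/2) = 0.04121·47.07·3970 = 7701 Pa.
Head loss h_f = ΔP/(ρg) = 7701/(885.1·9.81) = 0.8870 m.

h_f ≈ 0.8870 m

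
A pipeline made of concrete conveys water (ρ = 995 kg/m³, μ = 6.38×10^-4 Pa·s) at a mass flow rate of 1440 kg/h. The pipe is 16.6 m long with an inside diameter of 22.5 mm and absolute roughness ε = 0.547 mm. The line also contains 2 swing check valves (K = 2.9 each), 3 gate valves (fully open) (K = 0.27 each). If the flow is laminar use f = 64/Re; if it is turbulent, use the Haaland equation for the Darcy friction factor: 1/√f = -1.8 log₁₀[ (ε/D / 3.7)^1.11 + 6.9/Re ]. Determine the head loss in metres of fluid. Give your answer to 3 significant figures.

h_f ≈ 2.40 m

ṁ = 1440 kg/h = 1440/3600 = 0.4 kg/s.
A = πD²/4 = π(0.0225)²/4 = 0.0003976 m²; mean velocity V = ṁ/(ρA) = 0.4/(995 · 0.0003976) = 1.011 m/s.
Reynolds number Re = ρVD/μ = 995 · 1.011 · 0.0225 / 0.000638 = 3.548e+04.
Re > 4000 → turbulent. Relative roughness ε/D = 0.000547/0.0225 = 0.0243. Haaland: 1/√f = -1.8 log₁₀[(0.0243/3.7)^1.11 + 6.9/3.548e+04] = -1.8 log₁₀[0.00378 + 0.000194] = 4.321, so f = 0.05355.
Total minor-loss coefficient ΣK = 2·2.9 + 3·0.27 = 6.61.
ΔP = [f·L/D + ΣK]·(ρV²/2) = [0.05355·16.6/0.0225 + 6.61]·(995·1.011²/2) = [39.51 + 6.61]·508.6 = 2.346e+04 Pa.
Head loss h_f = ΔP/(ρg) = 2.346e+04/(995·9.81) = 2.40 m.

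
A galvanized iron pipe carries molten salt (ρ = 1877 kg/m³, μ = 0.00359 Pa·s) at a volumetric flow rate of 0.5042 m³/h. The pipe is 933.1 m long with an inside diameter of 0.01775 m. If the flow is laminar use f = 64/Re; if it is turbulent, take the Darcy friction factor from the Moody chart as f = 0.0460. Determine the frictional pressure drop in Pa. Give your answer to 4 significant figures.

ΔP ≈ 727000 Pa

Q = 0.5042 m³/h = 0.5042/3600 = 0.0001401 m³/s.
Cross-sectional area A = πD²/4 = π(0.01775)²/4 = 0.0002474 m²; mean velocity V = Q/A = 0.0001401/0.0002474 = 0.566 m/s.
Reynolds number Re = ρVD/μ = 1877 · 0.566 · 0.01775 / 0.00359 = 5253.
Re > 4000 → turbulent; use the Moody-chart value f = 0.0460.
Darcy-Weisbach: ΔP = f(L/D)(ρV²/2) = 0.046·(933.1/0.01775)·(1877·0.566²/2) = 0.046·5.257e+04·300.7 = 7.27e+05 Pa.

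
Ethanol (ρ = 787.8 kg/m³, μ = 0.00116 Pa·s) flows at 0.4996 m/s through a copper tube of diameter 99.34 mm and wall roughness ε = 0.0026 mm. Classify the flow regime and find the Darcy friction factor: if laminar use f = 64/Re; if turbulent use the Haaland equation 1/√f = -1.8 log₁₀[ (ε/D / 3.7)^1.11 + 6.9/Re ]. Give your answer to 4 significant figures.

Re = ρVD/μ = 787.8·0.4996·0.09934/0.00116 = 3.371e+04.
Re > 4000 → turbulent. ε/D = 2.6e-06/0.09934 = 2.62e-05; Haaland: 1/√f = -1.8 log₁₀[1.92e-06 + 0.000205] = 6.633, so f = 0.02273.

f ≈ 0.02273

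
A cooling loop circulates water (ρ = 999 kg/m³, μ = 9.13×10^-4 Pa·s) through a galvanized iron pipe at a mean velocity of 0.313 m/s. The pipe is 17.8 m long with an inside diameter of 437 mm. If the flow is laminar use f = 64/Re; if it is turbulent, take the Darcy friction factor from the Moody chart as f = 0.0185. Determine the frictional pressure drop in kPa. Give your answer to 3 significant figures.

ΔP ≈ 0.0369 kPa

Reynolds number Re = ρVD/μ = 999 · 0.313 · 0.437 / 0.000913 = 1.497e+05.
Re > 4000 → turbulent; use the Moody-chart value f = 0.0185.
Darcy-Weisbach: ΔP = f(L/D)(ρV²/2) = 0.0185·(17.8/0.437)·(999·0.313²/2) = 0.0185·40.73·48.94 = 36.88 Pa.
ΔP = 36.88 Pa = 0.0369 kPa.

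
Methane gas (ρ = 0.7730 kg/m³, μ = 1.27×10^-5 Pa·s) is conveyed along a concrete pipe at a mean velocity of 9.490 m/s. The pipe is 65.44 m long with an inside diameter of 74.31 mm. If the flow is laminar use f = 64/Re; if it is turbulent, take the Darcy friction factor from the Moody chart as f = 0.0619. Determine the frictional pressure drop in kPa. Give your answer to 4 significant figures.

ΔP ≈ 1.897 kPa

Reynolds number Re = ρVD/μ = 0.773 · 9.49 · 0.07431 / 1.27e-05 = 4.292e+04.
Re > 4000 → turbulent; use the Moody-chart value f = 0.0619.
Darcy-Weisbach: ΔP = f(L/D)(ρV²/2) = 0.0619·(65.44/0.07431)·(0.773·9.49²/2) = 0.0619·880.6·34.81 = 1897 Pa.
ΔP = 1897 Pa = 1.897 kPa.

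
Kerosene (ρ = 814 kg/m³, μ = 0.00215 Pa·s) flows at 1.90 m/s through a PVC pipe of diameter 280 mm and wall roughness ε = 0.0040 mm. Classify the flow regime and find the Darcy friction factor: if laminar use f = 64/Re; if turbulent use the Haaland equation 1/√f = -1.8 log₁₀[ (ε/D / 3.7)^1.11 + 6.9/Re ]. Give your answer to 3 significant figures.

Re = ρVD/μ = 814·1.9·0.28/0.00215 = 2.014e+05.
Re > 4000 → turbulent. ε/D = 4e-06/0.28 = 1.43e-05; Haaland: 1/√f = -1.8 log₁₀[9.8e-07 + 3.43e-05] = 8.015, so f = 0.01557.

f ≈ 0.0156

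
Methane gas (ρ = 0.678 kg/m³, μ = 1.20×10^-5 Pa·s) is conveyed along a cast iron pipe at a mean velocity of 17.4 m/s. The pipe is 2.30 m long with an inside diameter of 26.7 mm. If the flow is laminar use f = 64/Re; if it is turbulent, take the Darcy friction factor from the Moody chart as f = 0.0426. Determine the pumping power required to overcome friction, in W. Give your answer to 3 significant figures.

Reynolds number Re = ρVD/μ = 0.678 · 17.4 · 0.0267 / 1.2e-05 = 2.625e+04.
Re > 4000 → turbulent; use the Moody-chart value f = 0.0426.
Darcy-Weisbach: ΔP = f(L/D)(ρV²/2) = 0.0426·(2.3/0.0267)·(0.678·17.4²/2) = 0.0426·86.14·102.6 = 376.6 Pa.
Q = V·A = 17.4·0.0005599 = 0.009742 m³/s.
Pumping power P = QΔP = 0.009742·376.6 = 3.669 W = 3.67 W.

P ≈ 3.67 W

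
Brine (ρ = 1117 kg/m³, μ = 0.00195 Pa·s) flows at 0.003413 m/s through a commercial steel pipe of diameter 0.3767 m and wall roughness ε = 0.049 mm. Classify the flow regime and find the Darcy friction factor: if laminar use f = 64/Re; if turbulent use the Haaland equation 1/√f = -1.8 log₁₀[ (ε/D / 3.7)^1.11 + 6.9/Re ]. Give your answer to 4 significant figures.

f ≈ 0.08690

Re = ρVD/μ = 1117·0.003413·0.3767/0.00195 = 736.5.
Re < 2300 → laminar, so f = 64/Re = 0.0869 (roughness is irrelevant in laminar flow).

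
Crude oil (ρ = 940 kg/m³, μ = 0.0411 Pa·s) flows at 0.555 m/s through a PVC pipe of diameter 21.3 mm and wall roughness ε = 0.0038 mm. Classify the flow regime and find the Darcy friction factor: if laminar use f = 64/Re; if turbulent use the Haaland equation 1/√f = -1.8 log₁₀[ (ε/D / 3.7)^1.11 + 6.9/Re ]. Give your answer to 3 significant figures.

Re = ρVD/μ = 940·0.555·0.0213/0.0411 = 270.4.
Re < 2300 → laminar, so f = 64/Re = 0.2367 (roughness is irrelevant in laminar flow).

f ≈ 0.237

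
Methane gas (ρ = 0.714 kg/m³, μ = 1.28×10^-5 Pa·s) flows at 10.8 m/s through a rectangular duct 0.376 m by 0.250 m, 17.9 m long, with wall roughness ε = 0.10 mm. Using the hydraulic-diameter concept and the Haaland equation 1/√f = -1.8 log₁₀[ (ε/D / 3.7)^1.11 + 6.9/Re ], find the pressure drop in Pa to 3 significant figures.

Hydraulic diameter D_h = 4A/P = 4·(0.376·0.25)/(2·(0.376+0.25)) = 0.376/1.252 = 0.3003 m.
Re = ρVD_h/μ = 0.714·10.8·0.3003/1.28e-05 = 1.809e+05.
ε/D_h = 0.0001/0.3003 = 0.000333; Haaland gives 1/√f = -1.8 log₁₀[3.23e-05+3.81e-05] = 7.474, so f = 0.0179.
ΔP = f(L/D_h)(ρV²/2) = 0.0179·17.9/0.3003·41.64 = 44.43 Pa.

ΔP ≈ 44.4 Pa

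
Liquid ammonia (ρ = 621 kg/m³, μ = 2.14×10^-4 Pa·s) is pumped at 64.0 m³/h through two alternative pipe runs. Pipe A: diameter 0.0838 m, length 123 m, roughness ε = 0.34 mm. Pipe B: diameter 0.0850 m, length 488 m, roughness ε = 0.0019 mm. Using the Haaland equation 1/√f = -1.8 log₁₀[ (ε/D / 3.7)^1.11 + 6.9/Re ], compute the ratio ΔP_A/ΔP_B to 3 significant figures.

Pipe A: V = Q/A = 0.01778/0.005515 = 3.223 m/s; Re = 7.838e+05; ε/D = 0.00406; Haaland → f = 0.02872; ΔP_A = f(L/D)(ρV²/2) = 1.36e+05 Pa.
Pipe B: V = Q/A = 0.01778/0.005675 = 3.133 m/s; Re = 7.728e+05; ε/D = 2.24e-05; Haaland → f = 0.01246; ΔP_B = f(L/D)(ρV²/2) = 2.18e+05 Pa.
ΔP_A/ΔP_B = 1.36e+05/2.18e+05 = 0.624.

ΔP_A/ΔP_B ≈ 0.624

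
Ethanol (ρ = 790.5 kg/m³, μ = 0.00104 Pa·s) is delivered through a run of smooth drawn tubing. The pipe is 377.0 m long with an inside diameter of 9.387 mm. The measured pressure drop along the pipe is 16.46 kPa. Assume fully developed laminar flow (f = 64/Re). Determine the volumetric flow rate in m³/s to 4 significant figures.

For laminar flow, f = 64/Re with Re = ρVD/μ, so Darcy-Weisbach reduces to ΔP = 32μLV/D². Solving for V: V = ΔP·D²/(32μL) = 1.646e+04·(0.009387)²/(32·0.00104·377) = 0.1156 m/s.
Check: Re = ρVD/μ = 790.5·0.1156·0.009387/0.00104 = 824.8 < 2300, so the laminar assumption holds.
Q = V·A = 0.1156·(π/4·0.009387²) = 8e-06 m³/s = 8.000×10^-6 m³/s.

Q ≈ 8.000×10^-6 m³/s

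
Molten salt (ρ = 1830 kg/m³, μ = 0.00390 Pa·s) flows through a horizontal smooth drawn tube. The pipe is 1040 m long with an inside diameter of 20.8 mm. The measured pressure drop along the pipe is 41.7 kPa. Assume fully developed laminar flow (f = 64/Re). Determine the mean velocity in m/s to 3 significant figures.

For laminar flow, f = 64/Re with Re = ρVD/μ, so Darcy-Weisbach reduces to ΔP = 32μLV/D². Solving for V: V = ΔP·D²/(32μL) = 4.17e+04·(0.0208)²/(32·0.0039·1040) = 0.139 m/s.
Check: Re = ρVD/μ = 1830·0.139·0.0208/0.0039 = 1357 < 2300, so the laminar assumption holds.

V ≈ 0.139 m/s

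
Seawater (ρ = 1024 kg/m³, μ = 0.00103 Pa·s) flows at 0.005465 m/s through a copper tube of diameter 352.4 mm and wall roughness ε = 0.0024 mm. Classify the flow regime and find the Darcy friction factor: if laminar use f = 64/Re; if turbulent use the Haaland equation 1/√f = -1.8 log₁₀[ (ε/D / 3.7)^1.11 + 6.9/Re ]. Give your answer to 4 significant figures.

Re = ρVD/μ = 1024·0.005465·0.3524/0.00103 = 1915.
Re < 2300 → laminar, so f = 64/Re = 0.03343 (roughness is irrelevant in laminar flow).

f ≈ 0.03343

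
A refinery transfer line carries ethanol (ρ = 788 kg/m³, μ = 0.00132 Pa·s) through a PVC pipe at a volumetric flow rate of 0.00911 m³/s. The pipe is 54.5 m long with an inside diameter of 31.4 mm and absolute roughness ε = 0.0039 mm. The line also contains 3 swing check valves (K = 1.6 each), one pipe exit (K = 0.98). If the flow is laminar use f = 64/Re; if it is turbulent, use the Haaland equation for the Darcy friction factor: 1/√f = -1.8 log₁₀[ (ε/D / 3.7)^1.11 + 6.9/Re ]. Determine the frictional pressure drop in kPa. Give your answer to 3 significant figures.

Cross-sectional area A = πD²/4 = π(0.0314)²/4 = 0.0007744 m²; mean velocity V = Q/A = 0.00911/0.0007744 = 11.76 m/s.
Reynolds number Re = ρVD/μ = 788 · 11.76 · 0.0314 / 0.00132 = 2.205e+05.
Re > 4000 → turbulent. Relative roughness ε/D = 3.9e-06/0.0314 = 0.000124. Haaland: 1/√f = -1.8 log₁₀[(0.000124/3.7)^1.11 + 6.9/2.205e+05] = -1.8 log₁₀[1.08e-05 + 3.13e-05] = 7.876, so f = 0.01612.
Total minor-loss coefficient ΣK = 3·1.6 + 1·0.98 = 5.78.
ΔP = [f·L/D + ΣK]·(ρV²/2) = [0.01612·54.5/0.0314 + 5.78]·(788·11.76²/2) = [27.98 + 5.78]·5.453e+04 = 1.841e+06 Pa.
ΔP = 1.841e+06 Pa = 1840 kPa.

ΔP ≈ 1840 kPa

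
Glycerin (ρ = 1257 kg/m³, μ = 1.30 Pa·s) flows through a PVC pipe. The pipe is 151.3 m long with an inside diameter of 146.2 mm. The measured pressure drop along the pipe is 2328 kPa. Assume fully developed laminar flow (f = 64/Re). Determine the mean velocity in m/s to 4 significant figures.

V ≈ 7.906 m/s

For laminar flow, f = 64/Re with Re = ρVD/μ, so Darcy-Weisbach reduces to ΔP = 32μLV/D². Solving for V: V = ΔP·D²/(32μL) = 2.328e+06·(0.1462)²/(32·1.3·151.3) = 7.906 m/s.
Check: Re = ρVD/μ = 1257·7.906·0.1462/1.3 = 1118 < 2300, so the laminar assumption holds.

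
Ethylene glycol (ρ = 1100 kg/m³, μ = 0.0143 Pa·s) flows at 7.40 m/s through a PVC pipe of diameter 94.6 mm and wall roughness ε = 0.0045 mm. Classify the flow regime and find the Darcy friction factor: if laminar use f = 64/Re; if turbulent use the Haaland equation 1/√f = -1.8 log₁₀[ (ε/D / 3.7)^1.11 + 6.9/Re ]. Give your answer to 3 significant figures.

Re = ρVD/μ = 1100·7.4·0.0946/0.0143 = 5.385e+04.
Re > 4000 → turbulent. ε/D = 4.5e-06/0.0946 = 4.76e-05; Haaland: 1/√f = -1.8 log₁₀[3.72e-06 + 0.000128] = 6.984, so f = 0.0205.

f ≈ 0.0205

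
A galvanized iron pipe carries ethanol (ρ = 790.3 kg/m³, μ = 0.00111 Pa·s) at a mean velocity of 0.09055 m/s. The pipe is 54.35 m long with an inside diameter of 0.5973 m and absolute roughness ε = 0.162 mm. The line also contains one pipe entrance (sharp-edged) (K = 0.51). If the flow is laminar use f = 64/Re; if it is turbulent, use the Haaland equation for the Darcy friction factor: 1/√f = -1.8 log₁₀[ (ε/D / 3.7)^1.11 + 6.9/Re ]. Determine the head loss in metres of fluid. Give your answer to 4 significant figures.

h_f ≈ 0.001076 m

Reynolds number Re = ρVD/μ = 790.3 · 0.09055 · 0.5973 / 0.00111 = 3.851e+04.
Re > 4000 → turbulent. Relative roughness ε/D = 0.000162/0.5973 = 0.000271. Haaland: 1/√f = -1.8 log₁₀[(0.000271/3.7)^1.11 + 6.9/3.851e+04] = -1.8 log₁₀[2.57e-05 + 0.000179] = 6.639, so f = 0.02269.
Total minor-loss coefficient ΣK = 1·0.51 = 0.51.
ΔP = [f·L/D + ΣK]·(ρV²/2) = [0.02269·54.35/0.5973 + 0.51]·(790.3·0.09055²/2) = [2.064 + 0.51]·3.24 = 8.341 Pa.
Head loss h_f = ΔP/(ρg) = 8.341/(790.3·9.81) = 0.001076 m.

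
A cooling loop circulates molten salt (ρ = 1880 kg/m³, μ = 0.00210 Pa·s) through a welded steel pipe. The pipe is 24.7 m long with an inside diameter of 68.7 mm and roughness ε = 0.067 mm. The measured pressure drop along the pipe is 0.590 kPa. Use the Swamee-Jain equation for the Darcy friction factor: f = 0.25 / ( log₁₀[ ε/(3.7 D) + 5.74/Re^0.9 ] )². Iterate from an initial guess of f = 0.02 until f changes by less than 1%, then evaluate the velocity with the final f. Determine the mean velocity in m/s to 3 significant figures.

V ≈ 0.242 m/s

Rearranging Darcy-Weisbach: V = √(2·ΔP·D/(f·L·ρ)). With ε/D = 6.7e-05/0.0687 = 0.000975, iterate starting from f = 0.02:
  f = 0.02 → V = √(2·590·0.0687/(0.02·24.7·1880)) = 0.2954 m/s; Re = ρVD/μ = 1.817e+04; f → 0.02861
  f = 0.02861 → V = 0.247 m/s; Re = 1.519e+04; f → 0.02969
  f = 0.02969 → V = 0.2425 m/s; Re = 1.491e+04; f → 0.0298
Converged (Δf/f < 1%). With the final f = 0.0298: V = √(2·590·0.0687/(0.0298·24.7·1880)) = 0.242 m/s.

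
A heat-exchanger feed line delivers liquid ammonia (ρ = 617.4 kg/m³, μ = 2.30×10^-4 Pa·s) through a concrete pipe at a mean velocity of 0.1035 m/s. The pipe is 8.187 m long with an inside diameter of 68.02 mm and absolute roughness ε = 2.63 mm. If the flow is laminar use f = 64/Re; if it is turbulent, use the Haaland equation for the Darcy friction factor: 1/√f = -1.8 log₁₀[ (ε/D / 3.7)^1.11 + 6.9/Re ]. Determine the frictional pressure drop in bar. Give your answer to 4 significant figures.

Reynolds number Re = ρVD/μ = 617.4 · 0.1035 · 0.06802 / 0.00023 = 1.89e+04.
Re > 4000 → turbulent. Relative roughness ε/D = 0.00263/0.06802 = 0.0387. Haaland: 1/√f = -1.8 log₁₀[(0.0387/3.7)^1.11 + 6.9/1.89e+04] = -1.8 log₁₀[0.00633 + 0.000365] = 3.914, so f = 0.06528.
Darcy-Weisbach: ΔP = f(L/D)(ρV²/2) = 0.06528·(8.187/0.06802)·(617.4·0.1035²/2) = 0.06528·120.4·3.307 = 25.98 Pa.
ΔP = 25.98 Pa = 2.598×10^-4 bar.

ΔP ≈ 2.598×10^-4 bar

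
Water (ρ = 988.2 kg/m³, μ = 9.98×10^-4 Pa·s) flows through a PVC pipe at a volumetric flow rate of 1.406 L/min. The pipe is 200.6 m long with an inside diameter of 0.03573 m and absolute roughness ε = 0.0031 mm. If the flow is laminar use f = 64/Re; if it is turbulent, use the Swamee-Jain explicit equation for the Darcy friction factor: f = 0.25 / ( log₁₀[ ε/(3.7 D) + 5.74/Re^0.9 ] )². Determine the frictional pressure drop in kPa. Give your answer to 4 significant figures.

Q = 1.406 L/min = 1.406/60000 = 2.343e-05 m³/s.
Cross-sectional area A = πD²/4 = π(0.03573)²/4 = 0.001003 m²; mean velocity V = Q/A = 2.343e-05/0.001003 = 0.02337 m/s.
Reynolds number Re = ρVD/μ = 988.2 · 0.02337 · 0.03573 / 0.000998 = 826.8.
Re < 2300 → laminar flow, so f = 64/Re = 64/826.8 = 0.0774 (the turbulent correlation is not needed).
Darcy-Weisbach: ΔP = f(L/D)(ρV²/2) = 0.0774·(200.6/0.03573)·(988.2·0.02337²/2) = 0.0774·5614·0.2699 = 117.3 Pa.
ΔP = 117.3 Pa = 0.1173 kPa.

ΔP ≈ 0.1173 kPa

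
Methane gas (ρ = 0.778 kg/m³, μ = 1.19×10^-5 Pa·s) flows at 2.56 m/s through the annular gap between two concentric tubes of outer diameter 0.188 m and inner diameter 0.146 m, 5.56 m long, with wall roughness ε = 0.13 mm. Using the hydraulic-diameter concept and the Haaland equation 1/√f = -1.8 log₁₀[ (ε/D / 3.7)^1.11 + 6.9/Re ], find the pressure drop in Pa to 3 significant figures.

ΔP ≈ 12.7 Pa

Hydraulic diameter D_h = 4A/P = D_o - D_i = 0.188 - 0.146 = 0.042 m.
Re = ρVD_h/μ = 0.778·2.56·0.042/1.19e-05 = 7029.
ε/D_h = 0.00013/0.042 = 0.0031; Haaland gives 1/√f = -1.8 log₁₀[0.000384+0.000982] = 5.157, so f = 0.03761.
ΔP = f(L/D_h)(ρV²/2) = 0.03761·5.56/0.042·2.549 = 12.69 Pa.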